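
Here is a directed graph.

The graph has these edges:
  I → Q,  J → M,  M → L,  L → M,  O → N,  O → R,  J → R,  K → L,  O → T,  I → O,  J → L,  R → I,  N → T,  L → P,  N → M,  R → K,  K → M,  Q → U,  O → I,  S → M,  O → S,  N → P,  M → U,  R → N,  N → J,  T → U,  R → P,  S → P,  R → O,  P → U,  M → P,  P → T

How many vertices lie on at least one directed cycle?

7

A vertex is on a directed cycle iff it belongs to a strongly connected component of size ≥ 2 (or has a self-loop).
The vertices on cycles are {I, J, L, M, N, O, R} — 7 in total.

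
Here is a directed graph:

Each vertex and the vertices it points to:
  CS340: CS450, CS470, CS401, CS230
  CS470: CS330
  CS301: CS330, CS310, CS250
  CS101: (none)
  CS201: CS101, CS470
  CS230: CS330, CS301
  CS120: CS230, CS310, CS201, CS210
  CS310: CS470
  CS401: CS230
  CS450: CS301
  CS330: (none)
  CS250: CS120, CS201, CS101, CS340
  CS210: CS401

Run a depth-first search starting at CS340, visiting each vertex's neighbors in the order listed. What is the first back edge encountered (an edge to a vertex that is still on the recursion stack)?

DFS from CS340 (visiting each vertex's neighbors in the order listed); mark gray on enter, black on exit:
CS340 gray
  CS450 gray
    CS301 gray
      CS330 gray
      CS330 black
      CS310 gray
        CS470 gray
          CS470→CS330: CS330 black — skip
        CS470 black
      CS310 black
      CS250 gray
        CS120 gray
          CS230 gray
            CS230→CS330: CS330 black — skip
            CS230→CS301: CS301 is gray → back edge
First back edge: CS230 → CS301.

CS230->CS301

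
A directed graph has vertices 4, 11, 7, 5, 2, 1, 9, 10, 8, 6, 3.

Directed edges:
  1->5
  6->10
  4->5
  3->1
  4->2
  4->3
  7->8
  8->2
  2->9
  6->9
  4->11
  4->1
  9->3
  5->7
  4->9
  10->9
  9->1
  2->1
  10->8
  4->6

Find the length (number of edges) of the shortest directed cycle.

5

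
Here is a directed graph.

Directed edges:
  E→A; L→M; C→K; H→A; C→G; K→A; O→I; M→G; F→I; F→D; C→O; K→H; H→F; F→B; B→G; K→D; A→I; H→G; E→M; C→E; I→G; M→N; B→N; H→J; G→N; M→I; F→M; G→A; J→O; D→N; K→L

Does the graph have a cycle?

Yes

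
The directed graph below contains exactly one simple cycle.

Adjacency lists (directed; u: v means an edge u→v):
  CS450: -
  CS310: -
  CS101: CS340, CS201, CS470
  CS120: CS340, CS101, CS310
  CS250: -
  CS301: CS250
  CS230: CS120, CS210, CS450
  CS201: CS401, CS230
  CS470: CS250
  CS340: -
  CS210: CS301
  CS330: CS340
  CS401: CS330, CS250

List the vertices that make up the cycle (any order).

DFS with gray/black marking from CS201:
CS201 gray
  CS401 gray
    CS330 gray
      CS340 gray
      CS340 black
    CS330 black
    CS250 gray
    CS250 black
  CS401 black
  CS230 gray
    CS120 gray
      CS120→CS340: CS340 black — skip
      CS101 gray
        CS101→CS340: CS340 black — skip
        CS101→CS201: CS201 is gray → back edge
Back edge closes the cycle CS201 → CS230 → CS120 → CS101 → CS201; its vertices are {CS101, CS120, CS201, CS230}.

CS101, CS120, CS201, CS230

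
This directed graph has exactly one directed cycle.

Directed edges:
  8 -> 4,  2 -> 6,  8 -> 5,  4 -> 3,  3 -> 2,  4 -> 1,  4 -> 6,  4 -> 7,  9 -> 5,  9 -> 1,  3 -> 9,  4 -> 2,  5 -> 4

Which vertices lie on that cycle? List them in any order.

DFS with gray/black marking from 4:
4 gray
  6 gray
  6 black
  1 gray
  1 black
  7 gray
  7 black
  3 gray
    9 gray
      9→1: 1 black — skip
      5 gray
        5→4: 4 is gray → back edge
Back edge closes the cycle 4 → 3 → 9 → 5 → 4; its vertices are {3, 4, 5, 9}.

3, 4, 5, 9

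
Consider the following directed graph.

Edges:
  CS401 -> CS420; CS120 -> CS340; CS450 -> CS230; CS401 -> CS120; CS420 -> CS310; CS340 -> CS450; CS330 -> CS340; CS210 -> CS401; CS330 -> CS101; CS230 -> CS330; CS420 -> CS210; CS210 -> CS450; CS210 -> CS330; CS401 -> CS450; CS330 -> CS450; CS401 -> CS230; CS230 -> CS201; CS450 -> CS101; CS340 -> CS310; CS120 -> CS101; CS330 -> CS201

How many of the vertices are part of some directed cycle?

7

A vertex is on a directed cycle iff it belongs to a strongly connected component of size ≥ 2 (or has a self-loop).
The vertices on cycles are {CS210, CS230, CS330, CS340, CS401, CS420, CS450} — 7 in total.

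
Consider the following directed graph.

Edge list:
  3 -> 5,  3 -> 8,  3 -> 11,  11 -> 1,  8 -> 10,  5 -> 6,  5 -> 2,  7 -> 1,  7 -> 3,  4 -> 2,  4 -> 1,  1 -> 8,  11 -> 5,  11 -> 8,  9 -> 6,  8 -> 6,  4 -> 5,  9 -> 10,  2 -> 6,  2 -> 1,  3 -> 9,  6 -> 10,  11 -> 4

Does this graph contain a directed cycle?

No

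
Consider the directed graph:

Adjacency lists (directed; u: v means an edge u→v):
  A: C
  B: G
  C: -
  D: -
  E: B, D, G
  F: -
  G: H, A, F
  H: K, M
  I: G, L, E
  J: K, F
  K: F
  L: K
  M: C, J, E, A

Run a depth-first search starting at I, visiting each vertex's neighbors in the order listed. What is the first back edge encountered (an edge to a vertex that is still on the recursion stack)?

B→G

DFS from I (visiting each vertex's neighbors in the order listed); mark gray on enter, black on exit:
I gray
  G gray
    H gray
      K gray
        F gray
        F black
      K black
      M gray
        C gray
        C black
        J gray
          J→K: K black — skip
          J→F: F black — skip
        J black
        E gray
          B gray
            B→G: G is gray → back edge
First back edge: B → G.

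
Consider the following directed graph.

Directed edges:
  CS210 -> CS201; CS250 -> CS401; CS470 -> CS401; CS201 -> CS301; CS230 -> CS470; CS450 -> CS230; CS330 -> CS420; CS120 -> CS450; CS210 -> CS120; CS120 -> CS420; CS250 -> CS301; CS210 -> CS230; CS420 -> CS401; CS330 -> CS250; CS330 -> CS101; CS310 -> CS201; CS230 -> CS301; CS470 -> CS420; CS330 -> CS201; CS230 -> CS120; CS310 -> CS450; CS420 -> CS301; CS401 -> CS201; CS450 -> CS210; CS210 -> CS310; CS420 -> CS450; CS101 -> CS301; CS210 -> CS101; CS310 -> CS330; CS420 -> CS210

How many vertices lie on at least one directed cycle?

8

A vertex is on a directed cycle iff it belongs to a strongly connected component of size ≥ 2 (or has a self-loop).
The vertices on cycles are {CS120, CS210, CS230, CS310, CS330, CS420, CS450, CS470} — 8 in total.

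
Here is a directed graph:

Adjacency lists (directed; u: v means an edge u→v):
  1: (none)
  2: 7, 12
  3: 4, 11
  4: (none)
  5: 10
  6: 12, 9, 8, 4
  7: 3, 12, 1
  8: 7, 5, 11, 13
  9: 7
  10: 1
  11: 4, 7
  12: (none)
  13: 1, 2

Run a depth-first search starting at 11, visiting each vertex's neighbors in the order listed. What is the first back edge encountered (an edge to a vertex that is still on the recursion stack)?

DFS from 11 (visiting each vertex's neighbors in the order listed); mark gray on enter, black on exit:
11 gray
  4 gray
  4 black
  7 gray
    3 gray
      3→4: 4 black — skip
      3→11: 11 is gray → back edge
First back edge: 3 → 11.

3->11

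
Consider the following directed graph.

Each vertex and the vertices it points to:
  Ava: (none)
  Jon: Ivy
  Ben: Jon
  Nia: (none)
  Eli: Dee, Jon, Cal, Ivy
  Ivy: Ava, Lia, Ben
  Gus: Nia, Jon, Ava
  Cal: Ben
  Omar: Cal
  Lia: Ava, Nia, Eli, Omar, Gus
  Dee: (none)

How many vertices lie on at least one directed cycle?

8

A vertex is on a directed cycle iff it belongs to a strongly connected component of size ≥ 2 (or has a self-loop).
The vertices on cycles are {Ben, Cal, Eli, Gus, Ivy, Jon, Lia, Omar} — 8 in total.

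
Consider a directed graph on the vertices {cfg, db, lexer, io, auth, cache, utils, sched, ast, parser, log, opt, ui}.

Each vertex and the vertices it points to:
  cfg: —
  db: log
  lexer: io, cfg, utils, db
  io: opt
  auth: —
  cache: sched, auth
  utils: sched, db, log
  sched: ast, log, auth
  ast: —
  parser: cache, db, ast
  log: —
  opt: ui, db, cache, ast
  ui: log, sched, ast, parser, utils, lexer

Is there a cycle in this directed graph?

Yes

DFS with white/gray/black marking, starting from sched:
sched gray
  ast gray
  ast black
  log gray
  log black
  auth gray
  auth black
sched black
cfg gray
cfg black
db gray
  db→log: log black — skip
db black
lexer gray
  io gray
    opt gray
      ui gray
        ui→log: log black — skip
        ui→sched: sched black — skip
        ui→ast: ast black — skip
        parser gray
          cache gray
            cache→sched: sched black — skip
            cache→auth: auth black — skip
          cache black
          parser→db: db black — skip
          parser→ast: ast black — skip
        parser black
        utils gray
          utils→sched: sched black — skip
          utils→db: db black — skip
          utils→log: log black — skip
        utils black
        ui→lexer: lexer is gray → back edge
Back edge found, so a cycle exists: lexer → io → opt → ui → lexer.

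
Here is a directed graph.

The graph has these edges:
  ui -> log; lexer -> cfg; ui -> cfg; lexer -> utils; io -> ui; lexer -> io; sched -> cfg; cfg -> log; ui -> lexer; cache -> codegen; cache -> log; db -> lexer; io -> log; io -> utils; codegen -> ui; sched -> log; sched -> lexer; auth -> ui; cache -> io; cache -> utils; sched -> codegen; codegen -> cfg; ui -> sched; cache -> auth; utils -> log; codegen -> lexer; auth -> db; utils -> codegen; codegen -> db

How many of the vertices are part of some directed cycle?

A vertex is on a directed cycle iff it belongs to a strongly connected component of size ≥ 2 (or has a self-loop).
The vertices on cycles are {db, io, ui, lexer, sched, utils, codegen} — 7 in total.

7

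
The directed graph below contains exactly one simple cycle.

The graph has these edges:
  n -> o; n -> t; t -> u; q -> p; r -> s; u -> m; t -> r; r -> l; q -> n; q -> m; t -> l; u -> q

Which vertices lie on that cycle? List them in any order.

DFS with gray/black marking from t:
t gray
  l gray
  l black
  r gray
    r→l: l black — skip
    s gray
    s black
  r black
  u gray
    q gray
      p gray
      p black
      n gray
        o gray
        o black
        n→t: t is gray → back edge
Back edge closes the cycle t → u → q → n → t; its vertices are {n, q, t, u}.

n, q, t, u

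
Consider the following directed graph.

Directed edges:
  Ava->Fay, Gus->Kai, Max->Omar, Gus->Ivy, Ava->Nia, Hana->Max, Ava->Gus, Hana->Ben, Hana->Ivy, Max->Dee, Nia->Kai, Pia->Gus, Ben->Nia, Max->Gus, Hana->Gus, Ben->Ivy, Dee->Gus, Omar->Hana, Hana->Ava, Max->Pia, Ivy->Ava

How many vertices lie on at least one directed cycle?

6

A vertex is on a directed cycle iff it belongs to a strongly connected component of size ≥ 2 (or has a self-loop).
The vertices on cycles are {Ava, Gus, Ivy, Max, Hana, Omar} — 6 in total.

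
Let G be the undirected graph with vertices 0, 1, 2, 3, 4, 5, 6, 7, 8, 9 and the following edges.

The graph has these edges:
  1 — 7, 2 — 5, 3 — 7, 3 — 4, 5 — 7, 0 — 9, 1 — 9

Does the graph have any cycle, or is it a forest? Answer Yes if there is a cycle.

No

DFS, tracking each vertex's parent; an edge to a visited non-parent vertex closes a cycle.
Start from 8:
visit 8 (parent –)
visit 0 (parent –)
  visit 9 (parent 0)
    9–0: parent, skip
    visit 1 (parent 9)
      1–9: parent, skip
      visit 7 (parent 1)
        7–1: parent, skip
        visit 5 (parent 7)
          visit 2 (parent 5)
            2–5: parent, skip
          5–7: parent, skip
        visit 3 (parent 7)
          visit 4 (parent 3)
            4–3: parent, skip
          3–7: parent, skip
visit 6 (parent –)
No non-parent visited neighbor found — the graph is a forest.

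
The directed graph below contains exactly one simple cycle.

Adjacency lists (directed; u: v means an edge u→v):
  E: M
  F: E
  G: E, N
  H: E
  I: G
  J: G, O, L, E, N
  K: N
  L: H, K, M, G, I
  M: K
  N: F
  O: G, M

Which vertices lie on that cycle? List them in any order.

E, F, K, M, N

DFS with gray/black marking from K:
K gray
  N gray
    F gray
      E gray
        M gray
          M→K: K is gray → back edge
Back edge closes the cycle K → N → F → E → M → K; its vertices are {E, F, K, M, N}.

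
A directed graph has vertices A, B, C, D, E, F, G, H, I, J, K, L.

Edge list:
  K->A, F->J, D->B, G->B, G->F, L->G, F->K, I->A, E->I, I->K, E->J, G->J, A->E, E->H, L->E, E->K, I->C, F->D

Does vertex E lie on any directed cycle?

E is on a cycle iff E can reach itself via ≥1 edge.
E → I → A → E — yes.

Yes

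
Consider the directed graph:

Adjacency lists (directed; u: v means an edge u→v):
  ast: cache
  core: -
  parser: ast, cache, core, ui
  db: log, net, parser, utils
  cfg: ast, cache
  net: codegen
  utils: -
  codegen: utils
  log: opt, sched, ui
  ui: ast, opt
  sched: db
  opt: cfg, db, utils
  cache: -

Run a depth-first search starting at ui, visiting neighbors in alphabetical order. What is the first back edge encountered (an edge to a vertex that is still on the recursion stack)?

DFS from ui (visiting neighbors in alphabetical order); mark gray on enter, black on exit:
ui gray
  ast gray
    cache gray
    cache black
  ast black
  opt gray
    cfg gray
      cfg→ast: ast black — skip
      cfg→cache: cache black — skip
    cfg black
    db gray
      log gray
        log→opt: opt is gray → back edge
First back edge: log → opt.

log→opt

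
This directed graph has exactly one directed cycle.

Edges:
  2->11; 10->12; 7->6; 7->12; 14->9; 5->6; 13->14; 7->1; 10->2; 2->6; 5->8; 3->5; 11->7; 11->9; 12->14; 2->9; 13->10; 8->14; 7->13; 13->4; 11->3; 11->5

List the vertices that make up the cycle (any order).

2, 7, 10, 11, 13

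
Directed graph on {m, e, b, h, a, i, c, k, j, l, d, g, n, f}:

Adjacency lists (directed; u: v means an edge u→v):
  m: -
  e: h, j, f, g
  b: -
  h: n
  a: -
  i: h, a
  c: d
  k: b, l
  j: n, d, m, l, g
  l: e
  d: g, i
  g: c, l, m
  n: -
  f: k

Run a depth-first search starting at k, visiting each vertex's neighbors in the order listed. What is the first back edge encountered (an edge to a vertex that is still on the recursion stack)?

c->d

DFS from k (visiting each vertex's neighbors in the order listed); mark gray on enter, black on exit:
k gray
  b gray
  b black
  l gray
    e gray
      h gray
        n gray
        n black
      h black
      j gray
        j→n: n black — skip
        d gray
          g gray
            c gray
              c→d: d is gray → back edge
First back edge: c → d.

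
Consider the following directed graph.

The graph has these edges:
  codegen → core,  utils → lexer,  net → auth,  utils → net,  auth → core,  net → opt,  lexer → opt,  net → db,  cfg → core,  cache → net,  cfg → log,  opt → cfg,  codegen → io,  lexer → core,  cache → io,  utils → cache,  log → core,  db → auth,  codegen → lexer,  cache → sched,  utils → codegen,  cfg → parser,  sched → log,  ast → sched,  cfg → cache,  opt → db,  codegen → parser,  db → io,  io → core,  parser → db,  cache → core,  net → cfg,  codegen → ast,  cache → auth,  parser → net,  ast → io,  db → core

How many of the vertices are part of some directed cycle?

5

A vertex is on a directed cycle iff it belongs to a strongly connected component of size ≥ 2 (or has a self-loop).
The vertices on cycles are {cfg, net, opt, cache, parser} — 5 in total.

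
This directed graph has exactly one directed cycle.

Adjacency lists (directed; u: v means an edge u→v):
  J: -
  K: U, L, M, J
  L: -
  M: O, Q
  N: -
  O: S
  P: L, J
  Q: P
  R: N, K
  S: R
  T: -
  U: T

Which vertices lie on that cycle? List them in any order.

K, M, O, R, S

DFS with gray/black marking from R:
R gray
  N gray
  N black
  K gray
    U gray
      T gray
      T black
    U black
    L gray
    L black
    M gray
      O gray
        S gray
          S→R: R is gray → back edge
Back edge closes the cycle R → K → M → O → S → R; its vertices are {K, M, O, R, S}.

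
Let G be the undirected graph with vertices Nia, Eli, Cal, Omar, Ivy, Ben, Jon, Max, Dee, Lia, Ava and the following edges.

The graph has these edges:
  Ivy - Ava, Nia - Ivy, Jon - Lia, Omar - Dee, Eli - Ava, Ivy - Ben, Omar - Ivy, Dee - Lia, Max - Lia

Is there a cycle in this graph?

No

DFS, tracking each vertex's parent; an edge to a visited non-parent vertex closes a cycle.
Start from Ivy:
visit Ivy (parent –)
  visit Ben (parent Ivy)
    Ben–Ivy: parent, skip
  visit Omar (parent Ivy)
    visit Dee (parent Omar)
      Dee–Omar: parent, skip
      visit Lia (parent Dee)
        Lia–Dee: parent, skip
        visit Max (parent Lia)
          Max–Lia: parent, skip
        visit Jon (parent Lia)
          Jon–Lia: parent, skip
    Omar–Ivy: parent, skip
  visit Nia (parent Ivy)
    Nia–Ivy: parent, skip
  visit Ava (parent Ivy)
    visit Eli (parent Ava)
      Eli–Ava: parent, skip
    Ava–Ivy: parent, skip
visit Cal (parent –)
No non-parent visited neighbor found — the graph is a forest.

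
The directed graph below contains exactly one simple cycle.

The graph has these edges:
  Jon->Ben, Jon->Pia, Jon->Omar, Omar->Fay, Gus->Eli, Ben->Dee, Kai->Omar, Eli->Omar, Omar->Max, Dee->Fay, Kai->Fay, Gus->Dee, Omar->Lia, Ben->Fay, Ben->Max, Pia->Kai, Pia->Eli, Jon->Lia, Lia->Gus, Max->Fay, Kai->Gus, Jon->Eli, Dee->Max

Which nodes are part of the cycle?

DFS with gray/black marking from Omar:
Omar gray
  Lia gray
    Gus gray
      Eli gray
        Eli→Omar: Omar is gray → back edge
Back edge closes the cycle Omar → Lia → Gus → Eli → Omar; its vertices are {Eli, Gus, Lia, Omar}.

Eli, Gus, Lia, Omar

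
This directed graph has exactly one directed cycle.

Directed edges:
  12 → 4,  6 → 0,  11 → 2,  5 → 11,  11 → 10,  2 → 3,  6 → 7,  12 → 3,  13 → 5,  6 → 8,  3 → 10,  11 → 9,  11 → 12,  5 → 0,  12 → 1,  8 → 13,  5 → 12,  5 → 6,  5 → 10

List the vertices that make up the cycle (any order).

5, 6, 8, 13

DFS with gray/black marking from 5:
5 gray
  0 gray
  0 black
  6 gray
    8 gray
      13 gray
        13→5: 5 is gray → back edge
Back edge closes the cycle 5 → 6 → 8 → 13 → 5; its vertices are {5, 6, 8, 13}.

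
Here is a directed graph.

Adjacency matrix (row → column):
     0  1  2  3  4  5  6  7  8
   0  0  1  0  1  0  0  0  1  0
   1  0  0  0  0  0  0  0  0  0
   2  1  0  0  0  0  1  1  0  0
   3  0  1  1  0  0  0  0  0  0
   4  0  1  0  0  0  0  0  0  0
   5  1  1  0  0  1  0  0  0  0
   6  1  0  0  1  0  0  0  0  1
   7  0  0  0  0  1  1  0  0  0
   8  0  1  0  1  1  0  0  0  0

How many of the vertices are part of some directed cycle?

7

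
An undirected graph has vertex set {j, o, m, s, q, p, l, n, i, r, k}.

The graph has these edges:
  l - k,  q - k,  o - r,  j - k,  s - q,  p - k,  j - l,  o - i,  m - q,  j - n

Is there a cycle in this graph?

Yes

DFS, tracking each vertex's parent; an edge to a visited non-parent vertex closes a cycle.
Start from i:
visit i (parent –)
  visit o (parent i)
    o–i: parent, skip
    visit r (parent o)
      r–o: parent, skip
visit j (parent –)
  visit n (parent j)
    n–j: parent, skip
  visit l (parent j)
    visit k (parent l)
      visit p (parent k)
        p–k: parent, skip
      k–l: parent, skip
      k–j: j visited and ≠ parent → cycle
Cycle: j – l – k – j.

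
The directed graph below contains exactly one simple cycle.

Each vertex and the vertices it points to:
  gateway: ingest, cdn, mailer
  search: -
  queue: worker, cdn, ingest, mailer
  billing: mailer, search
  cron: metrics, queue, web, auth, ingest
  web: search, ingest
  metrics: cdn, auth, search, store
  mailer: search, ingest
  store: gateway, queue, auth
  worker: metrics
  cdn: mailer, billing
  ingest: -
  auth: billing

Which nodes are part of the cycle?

DFS with gray/black marking from metrics:
metrics gray
  cdn gray
    mailer gray
      search gray
      search black
      ingest gray
      ingest black
    mailer black
    billing gray
      billing→mailer: mailer black — skip
      billing→search: search black — skip
    billing black
  cdn black
  auth gray
    auth→billing: billing black — skip
  auth black
  metrics→search: search black — skip
  store gray
    gateway gray
      gateway→ingest: ingest black — skip
      gateway→cdn: cdn black — skip
      gateway→mailer: mailer black — skip
    gateway black
    queue gray
      worker gray
        worker→metrics: metrics is gray → back edge
Back edge closes the cycle metrics → store → queue → worker → metrics; its vertices are {queue, store, worker, metrics}.

queue, store, worker, metrics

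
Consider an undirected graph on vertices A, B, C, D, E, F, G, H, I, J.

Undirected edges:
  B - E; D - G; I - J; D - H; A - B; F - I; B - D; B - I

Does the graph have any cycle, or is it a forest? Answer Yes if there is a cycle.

No

DFS, tracking each vertex's parent; an edge to a visited non-parent vertex closes a cycle.
Start from G:
visit G (parent –)
  visit D (parent G)
    visit H (parent D)
      H–D: parent, skip
    visit B (parent D)
      visit I (parent B)
        visit F (parent I)
          F–I: parent, skip
        visit J (parent I)
          J–I: parent, skip
        I–B: parent, skip
      visit E (parent B)
        E–B: parent, skip
      visit A (parent B)
        A–B: parent, skip
      B–D: parent, skip
    D–G: parent, skip
visit C (parent –)
No non-parent visited neighbor found — the graph is a forest.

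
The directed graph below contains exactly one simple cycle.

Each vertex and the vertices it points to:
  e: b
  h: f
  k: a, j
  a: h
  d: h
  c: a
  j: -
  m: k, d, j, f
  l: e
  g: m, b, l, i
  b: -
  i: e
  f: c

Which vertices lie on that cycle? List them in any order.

DFS with gray/black marking from f:
f gray
  c gray
    a gray
      h gray
        h→f: f is gray → back edge
Back edge closes the cycle f → c → a → h → f; its vertices are {a, c, f, h}.

a, c, f, h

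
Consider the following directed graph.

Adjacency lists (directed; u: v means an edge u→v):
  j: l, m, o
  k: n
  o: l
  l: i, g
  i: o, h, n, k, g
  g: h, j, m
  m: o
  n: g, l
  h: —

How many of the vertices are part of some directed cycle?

A vertex is on a directed cycle iff it belongs to a strongly connected component of size ≥ 2 (or has a self-loop).
The vertices on cycles are {g, i, j, k, l, m, n, o} — 8 in total.

8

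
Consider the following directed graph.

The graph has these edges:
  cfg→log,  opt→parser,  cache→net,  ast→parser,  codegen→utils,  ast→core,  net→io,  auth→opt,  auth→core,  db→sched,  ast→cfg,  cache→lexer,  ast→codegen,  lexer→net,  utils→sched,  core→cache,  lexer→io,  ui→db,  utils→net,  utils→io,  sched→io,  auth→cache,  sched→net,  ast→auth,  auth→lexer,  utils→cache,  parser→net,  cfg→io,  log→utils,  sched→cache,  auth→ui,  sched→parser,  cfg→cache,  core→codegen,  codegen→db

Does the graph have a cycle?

No

DFS with white/gray/black marking, starting from core:
core gray
  codegen gray
    db gray
      sched gray
        cache gray
          net gray
            io gray
            io black
          net black
          lexer gray
            lexer→net: net black — skip
            lexer→io: io black — skip
          lexer black
        cache black
        parser gray
          parser→net: net black — skip
        parser black
        sched→io: io black — skip
        sched→net: net black — skip
      sched black
    db black
    utils gray
      utils→sched: sched black — skip
      utils→cache: cache black — skip
      utils→net: net black — skip
      utils→io: io black — skip
    utils black
  codegen black
  core→cache: cache black — skip
core black
cfg gray
  cfg→io: io black — skip
  cfg→cache: cache black — skip
  log gray
    log→utils: utils black — skip
  log black
cfg black
ui gray
  ui→db: db black — skip
ui black
ast gray
  ast→codegen: codegen black — skip
  ast→core: core black — skip
  ast→cfg: cfg black — skip
  auth gray
    opt gray
      opt→parser: parser black — skip
    opt black
    auth→cache: cache black — skip
    auth→lexer: lexer black — skip
    auth→core: core black — skip
    auth→ui: ui black — skip
  auth black
  ast→parser: parser black — skip
ast black
Every edge goes to a white or black vertex — no back edge, so the graph is acyclic.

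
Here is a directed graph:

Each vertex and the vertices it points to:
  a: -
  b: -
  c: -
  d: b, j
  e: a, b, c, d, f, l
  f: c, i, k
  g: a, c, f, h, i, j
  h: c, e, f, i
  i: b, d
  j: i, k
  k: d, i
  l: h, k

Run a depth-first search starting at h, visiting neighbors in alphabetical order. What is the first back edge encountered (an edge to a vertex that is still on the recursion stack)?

i→d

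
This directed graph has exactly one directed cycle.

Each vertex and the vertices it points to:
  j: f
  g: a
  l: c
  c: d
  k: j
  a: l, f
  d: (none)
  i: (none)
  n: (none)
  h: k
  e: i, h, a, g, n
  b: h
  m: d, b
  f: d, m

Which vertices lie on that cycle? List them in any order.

DFS with gray/black marking from h:
h gray
  k gray
    j gray
      f gray
        d gray
        d black
        m gray
          m→d: d black — skip
          b gray
            b→h: h is gray → back edge
Back edge closes the cycle h → k → j → f → m → b → h; its vertices are {b, f, h, j, k, m}.

b, f, h, j, k, m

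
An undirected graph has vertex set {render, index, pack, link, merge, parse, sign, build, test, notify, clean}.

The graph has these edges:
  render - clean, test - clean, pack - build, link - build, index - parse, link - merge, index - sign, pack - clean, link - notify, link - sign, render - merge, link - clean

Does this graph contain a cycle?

Yes

DFS, tracking each vertex's parent; an edge to a visited non-parent vertex closes a cycle.
Start from pack:
visit pack (parent –)
  visit clean (parent pack)
    visit test (parent clean)
      test–clean: parent, skip
    visit render (parent clean)
      visit merge (parent render)
        visit link (parent merge)
          link–clean: clean visited and ≠ parent → cycle
Cycle: clean – render – merge – link – clean.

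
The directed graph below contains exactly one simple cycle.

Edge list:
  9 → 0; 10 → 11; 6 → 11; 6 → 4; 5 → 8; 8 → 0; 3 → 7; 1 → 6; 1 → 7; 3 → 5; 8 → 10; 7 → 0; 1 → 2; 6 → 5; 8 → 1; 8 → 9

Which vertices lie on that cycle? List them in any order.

DFS with gray/black marking from 5:
5 gray
  8 gray
    1 gray
      6 gray
        11 gray
        11 black
        4 gray
        4 black
        6→5: 5 is gray → back edge
Back edge closes the cycle 5 → 8 → 1 → 6 → 5; its vertices are {1, 5, 6, 8}.

1, 5, 6, 8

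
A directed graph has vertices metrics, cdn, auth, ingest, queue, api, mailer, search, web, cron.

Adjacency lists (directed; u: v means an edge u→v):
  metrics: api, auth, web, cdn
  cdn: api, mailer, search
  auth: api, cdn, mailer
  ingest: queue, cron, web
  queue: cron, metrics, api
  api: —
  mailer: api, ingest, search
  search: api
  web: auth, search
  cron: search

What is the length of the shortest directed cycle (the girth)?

4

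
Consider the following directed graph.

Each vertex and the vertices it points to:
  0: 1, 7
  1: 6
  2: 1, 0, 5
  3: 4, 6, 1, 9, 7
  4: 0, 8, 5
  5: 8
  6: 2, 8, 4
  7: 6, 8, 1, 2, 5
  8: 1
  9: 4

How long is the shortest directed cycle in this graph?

For each vertex v, BFS finds the shortest path from v back to v.
The shortest such closed walk is 7 → 2 → 0 → 7, length 3.

3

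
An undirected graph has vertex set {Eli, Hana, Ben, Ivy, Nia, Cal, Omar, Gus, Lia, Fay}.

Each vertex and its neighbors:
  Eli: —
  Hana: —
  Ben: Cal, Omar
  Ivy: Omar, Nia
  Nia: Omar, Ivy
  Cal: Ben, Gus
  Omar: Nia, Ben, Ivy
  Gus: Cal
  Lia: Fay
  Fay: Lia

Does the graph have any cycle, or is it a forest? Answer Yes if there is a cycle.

DFS, tracking each vertex's parent; an edge to a visited non-parent vertex closes a cycle.
Start from Eli:
visit Eli (parent –)
visit Hana (parent –)
visit Ben (parent –)
  visit Cal (parent Ben)
    Cal–Ben: parent, skip
    visit Gus (parent Cal)
      Gus–Cal: parent, skip
  visit Omar (parent Ben)
    visit Nia (parent Omar)
      Nia–Omar: parent, skip
      visit Ivy (parent Nia)
        Ivy–Omar: Omar visited and ≠ parent → cycle
Cycle: Omar – Nia – Ivy – Omar.

Yes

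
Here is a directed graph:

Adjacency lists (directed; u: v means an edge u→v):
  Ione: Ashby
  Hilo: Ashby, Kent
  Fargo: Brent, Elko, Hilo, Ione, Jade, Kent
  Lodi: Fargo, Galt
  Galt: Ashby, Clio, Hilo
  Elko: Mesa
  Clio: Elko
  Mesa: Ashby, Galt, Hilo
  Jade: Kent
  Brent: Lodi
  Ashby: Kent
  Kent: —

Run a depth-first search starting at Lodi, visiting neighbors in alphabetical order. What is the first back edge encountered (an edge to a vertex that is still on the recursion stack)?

Brent→Lodi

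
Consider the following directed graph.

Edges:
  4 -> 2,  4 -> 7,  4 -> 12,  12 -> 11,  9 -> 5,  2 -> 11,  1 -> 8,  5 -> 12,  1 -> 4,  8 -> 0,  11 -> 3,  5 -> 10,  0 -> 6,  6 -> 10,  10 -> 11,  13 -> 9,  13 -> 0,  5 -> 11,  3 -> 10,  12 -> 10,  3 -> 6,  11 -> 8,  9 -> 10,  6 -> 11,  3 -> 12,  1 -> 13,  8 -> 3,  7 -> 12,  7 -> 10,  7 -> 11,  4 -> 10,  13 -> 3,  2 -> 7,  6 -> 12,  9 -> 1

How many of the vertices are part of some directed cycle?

10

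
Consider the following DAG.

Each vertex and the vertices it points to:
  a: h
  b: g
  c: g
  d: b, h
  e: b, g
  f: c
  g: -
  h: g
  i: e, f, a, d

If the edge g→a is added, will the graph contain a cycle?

Yes

Adding g→a creates a cycle iff a can already reach g.
Path from a: a → h → g.
So a → … → g → a is a cycle.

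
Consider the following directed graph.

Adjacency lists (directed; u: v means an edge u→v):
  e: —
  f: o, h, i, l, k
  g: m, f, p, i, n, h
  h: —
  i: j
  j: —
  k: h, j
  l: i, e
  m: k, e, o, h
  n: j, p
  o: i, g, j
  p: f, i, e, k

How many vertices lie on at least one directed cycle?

6

A vertex is on a directed cycle iff it belongs to a strongly connected component of size ≥ 2 (or has a self-loop).
The vertices on cycles are {f, g, m, n, o, p} — 6 in total.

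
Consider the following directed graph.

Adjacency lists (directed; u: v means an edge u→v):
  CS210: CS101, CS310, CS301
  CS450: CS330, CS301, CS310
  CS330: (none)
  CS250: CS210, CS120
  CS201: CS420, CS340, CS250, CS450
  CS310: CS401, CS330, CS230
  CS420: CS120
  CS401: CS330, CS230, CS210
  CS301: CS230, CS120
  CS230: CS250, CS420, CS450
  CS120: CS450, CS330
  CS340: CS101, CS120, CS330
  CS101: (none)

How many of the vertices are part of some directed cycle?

9

A vertex is on a directed cycle iff it belongs to a strongly connected component of size ≥ 2 (or has a self-loop).
The vertices on cycles are {CS120, CS210, CS230, CS250, CS301, CS310, CS401, CS420, CS450} — 9 in total.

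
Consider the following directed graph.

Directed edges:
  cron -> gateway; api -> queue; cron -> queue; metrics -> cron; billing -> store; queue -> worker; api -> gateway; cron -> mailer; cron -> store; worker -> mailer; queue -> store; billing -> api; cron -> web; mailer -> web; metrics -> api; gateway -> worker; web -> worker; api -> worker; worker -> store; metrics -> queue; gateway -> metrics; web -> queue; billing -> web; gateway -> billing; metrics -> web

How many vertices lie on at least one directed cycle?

9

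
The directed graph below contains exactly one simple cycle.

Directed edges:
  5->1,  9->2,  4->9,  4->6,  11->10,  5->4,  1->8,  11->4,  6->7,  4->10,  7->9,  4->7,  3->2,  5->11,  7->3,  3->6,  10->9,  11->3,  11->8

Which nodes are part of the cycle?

DFS with gray/black marking from 6:
6 gray
  7 gray
    3 gray
      3→6: 6 is gray → back edge
Back edge closes the cycle 6 → 7 → 3 → 6; its vertices are {3, 6, 7}.

3, 6, 7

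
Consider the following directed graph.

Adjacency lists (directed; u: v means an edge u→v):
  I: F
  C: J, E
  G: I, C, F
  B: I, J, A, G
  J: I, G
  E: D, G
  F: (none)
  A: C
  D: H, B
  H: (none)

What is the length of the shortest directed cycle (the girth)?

3

For each vertex v, BFS finds the shortest path from v back to v.
The shortest such closed walk is C → E → G → C, length 3.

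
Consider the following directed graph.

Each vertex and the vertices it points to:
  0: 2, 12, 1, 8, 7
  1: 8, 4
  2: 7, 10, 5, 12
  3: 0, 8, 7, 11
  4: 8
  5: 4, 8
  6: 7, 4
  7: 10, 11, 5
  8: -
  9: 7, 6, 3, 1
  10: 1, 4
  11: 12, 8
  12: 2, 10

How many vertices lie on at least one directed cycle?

A vertex is on a directed cycle iff it belongs to a strongly connected component of size ≥ 2 (or has a self-loop).
The vertices on cycles are {2, 7, 11, 12} — 4 in total.

4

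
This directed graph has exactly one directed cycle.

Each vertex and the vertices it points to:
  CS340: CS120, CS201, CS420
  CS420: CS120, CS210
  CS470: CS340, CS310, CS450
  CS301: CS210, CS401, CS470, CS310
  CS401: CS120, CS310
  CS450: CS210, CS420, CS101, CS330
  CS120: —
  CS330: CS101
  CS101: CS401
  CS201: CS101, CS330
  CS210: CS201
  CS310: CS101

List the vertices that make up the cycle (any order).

DFS with gray/black marking from CS401:
CS401 gray
  CS120 gray
  CS120 black
  CS310 gray
    CS101 gray
      CS101→CS401: CS401 is gray → back edge
Back edge closes the cycle CS401 → CS310 → CS101 → CS401; its vertices are {CS101, CS310, CS401}.

CS101, CS310, CS401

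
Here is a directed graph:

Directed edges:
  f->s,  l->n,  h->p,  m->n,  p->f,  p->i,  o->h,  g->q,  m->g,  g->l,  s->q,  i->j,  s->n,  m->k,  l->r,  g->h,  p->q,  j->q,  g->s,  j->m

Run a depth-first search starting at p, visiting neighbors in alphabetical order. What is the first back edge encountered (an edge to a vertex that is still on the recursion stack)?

h->p

DFS from p (visiting neighbors in alphabetical order); mark gray on enter, black on exit:
p gray
  f gray
    s gray
      n gray
      n black
      q gray
      q black
    s black
  f black
  i gray
    j gray
      m gray
        g gray
          h gray
            h→p: p is gray → back edge
First back edge: h → p.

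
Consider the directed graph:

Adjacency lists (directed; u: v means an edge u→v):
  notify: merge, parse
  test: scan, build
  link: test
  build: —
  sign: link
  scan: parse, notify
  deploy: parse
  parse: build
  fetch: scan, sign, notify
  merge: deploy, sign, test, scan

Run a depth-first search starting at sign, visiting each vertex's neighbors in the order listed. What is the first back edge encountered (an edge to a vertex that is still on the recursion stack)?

merge->sign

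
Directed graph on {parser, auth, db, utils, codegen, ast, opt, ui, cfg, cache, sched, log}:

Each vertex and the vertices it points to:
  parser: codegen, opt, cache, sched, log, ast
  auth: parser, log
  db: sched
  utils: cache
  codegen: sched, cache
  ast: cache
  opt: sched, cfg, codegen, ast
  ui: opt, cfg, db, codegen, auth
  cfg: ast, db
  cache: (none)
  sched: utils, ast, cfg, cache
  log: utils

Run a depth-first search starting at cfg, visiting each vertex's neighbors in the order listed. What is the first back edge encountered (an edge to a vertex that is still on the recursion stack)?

DFS from cfg (visiting each vertex's neighbors in the order listed); mark gray on enter, black on exit:
cfg gray
  ast gray
    cache gray
    cache black
  ast black
  db gray
    sched gray
      utils gray
        utils→cache: cache black — skip
      utils black
      sched→ast: ast black — skip
      sched→cfg: cfg is gray → back edge
First back edge: sched → cfg.

sched→cfg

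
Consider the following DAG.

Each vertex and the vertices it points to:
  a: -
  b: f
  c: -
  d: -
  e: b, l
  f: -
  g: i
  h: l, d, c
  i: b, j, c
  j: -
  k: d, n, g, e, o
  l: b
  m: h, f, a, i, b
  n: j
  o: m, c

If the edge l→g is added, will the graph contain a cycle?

Adding l→g creates a cycle iff g can already reach l.
Explore from g: no path reaches l. The graph stays acyclic.

No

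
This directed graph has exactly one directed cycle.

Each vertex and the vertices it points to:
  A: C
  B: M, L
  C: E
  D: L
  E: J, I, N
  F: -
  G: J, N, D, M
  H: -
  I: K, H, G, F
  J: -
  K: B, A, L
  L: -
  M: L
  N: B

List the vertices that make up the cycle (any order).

DFS with gray/black marking from E:
E gray
  J gray
  J black
  I gray
    K gray
      B gray
        M gray
          L gray
          L black
        M black
        B→L: L black — skip
      B black
      A gray
        C gray
          C→E: E is gray → back edge
Back edge closes the cycle E → I → K → A → C → E; its vertices are {A, C, E, I, K}.

A, C, E, I, K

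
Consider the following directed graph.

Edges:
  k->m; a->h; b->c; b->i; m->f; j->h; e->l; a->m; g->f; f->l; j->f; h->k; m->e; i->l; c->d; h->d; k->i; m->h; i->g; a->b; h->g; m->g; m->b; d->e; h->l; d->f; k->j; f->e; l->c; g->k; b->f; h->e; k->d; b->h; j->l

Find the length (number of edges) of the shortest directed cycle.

3

For each vertex v, BFS finds the shortest path from v back to v.
The shortest such closed walk is m → g → k → m, length 3.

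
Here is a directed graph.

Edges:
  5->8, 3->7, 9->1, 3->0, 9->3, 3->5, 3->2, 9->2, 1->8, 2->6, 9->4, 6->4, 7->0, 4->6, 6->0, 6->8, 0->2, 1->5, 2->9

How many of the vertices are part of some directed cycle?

7

A vertex is on a directed cycle iff it belongs to a strongly connected component of size ≥ 2 (or has a self-loop).
The vertices on cycles are {0, 2, 3, 4, 6, 7, 9} — 7 in total.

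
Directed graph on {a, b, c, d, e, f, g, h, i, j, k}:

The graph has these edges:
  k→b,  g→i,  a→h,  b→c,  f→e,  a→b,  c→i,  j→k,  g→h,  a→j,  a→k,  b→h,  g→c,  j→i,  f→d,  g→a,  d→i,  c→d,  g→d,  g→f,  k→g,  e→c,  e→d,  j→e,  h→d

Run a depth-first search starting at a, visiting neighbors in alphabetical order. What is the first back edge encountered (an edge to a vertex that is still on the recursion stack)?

DFS from a (visiting neighbors in alphabetical order); mark gray on enter, black on exit:
a gray
  b gray
    c gray
      d gray
        i gray
        i black
      d black
      c→i: i black — skip
    c black
    h gray
      h→d: d black — skip
    h black
  b black
  a→h: h black — skip
  j gray
    e gray
      e→c: c black — skip
      e→d: d black — skip
    e black
    j→i: i black — skip
    k gray
      k→b: b black — skip
      g gray
        g→a: a is gray → back edge
First back edge: g → a.

g→a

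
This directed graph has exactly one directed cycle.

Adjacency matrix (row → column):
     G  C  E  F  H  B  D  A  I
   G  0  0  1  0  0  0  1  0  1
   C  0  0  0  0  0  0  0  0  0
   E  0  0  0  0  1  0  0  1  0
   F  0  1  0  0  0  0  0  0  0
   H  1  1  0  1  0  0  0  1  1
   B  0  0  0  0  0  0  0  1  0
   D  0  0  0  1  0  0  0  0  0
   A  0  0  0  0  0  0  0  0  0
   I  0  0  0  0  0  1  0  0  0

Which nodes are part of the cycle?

DFS with gray/black marking from G:
G gray
  D gray
    F gray
      C gray
      C black
    F black
  D black
  E gray
    A gray
    A black
    H gray
      H→A: A black — skip
      I gray
        B gray
          B→A: A black — skip
        B black
      I black
      H→G: G is gray → back edge
Back edge closes the cycle G → E → H → G; its vertices are {E, G, H}.

E, G, H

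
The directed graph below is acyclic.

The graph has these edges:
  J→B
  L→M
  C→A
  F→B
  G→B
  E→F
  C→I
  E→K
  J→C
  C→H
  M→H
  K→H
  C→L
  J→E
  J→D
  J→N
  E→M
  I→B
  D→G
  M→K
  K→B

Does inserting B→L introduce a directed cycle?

Yes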